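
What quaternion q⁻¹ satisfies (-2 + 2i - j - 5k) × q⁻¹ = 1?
-0.0588 - 0.0588i + 0.0294j + 0.1471k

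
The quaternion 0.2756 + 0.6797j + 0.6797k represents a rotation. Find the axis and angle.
axis = (0, √2/2, √2/2), θ = 148°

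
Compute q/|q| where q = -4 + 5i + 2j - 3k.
-0.5443 + 0.6804i + 0.2722j - 0.4082k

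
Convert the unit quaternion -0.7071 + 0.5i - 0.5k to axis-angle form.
axis = (√2/2, 0, -√2/2), θ = 3π/2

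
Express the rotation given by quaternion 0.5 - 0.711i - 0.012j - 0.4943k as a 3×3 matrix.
[[0.511, 0.5114, 0.6909], [-0.4772, -0.4997, 0.7229], [0.7149, -0.6991, -0.0113]]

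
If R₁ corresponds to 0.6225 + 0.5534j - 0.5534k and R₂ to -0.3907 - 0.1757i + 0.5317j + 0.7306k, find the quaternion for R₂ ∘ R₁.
-0.1331 - 0.8079i + 0.0175j + 0.5738k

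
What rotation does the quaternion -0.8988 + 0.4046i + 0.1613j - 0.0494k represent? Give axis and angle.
axis = (0.923, 0.368, -0.1127), θ = 308°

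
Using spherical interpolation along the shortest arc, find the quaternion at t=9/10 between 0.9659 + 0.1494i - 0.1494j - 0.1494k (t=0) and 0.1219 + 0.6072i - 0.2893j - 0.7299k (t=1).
0.2395 + 0.5939i - 0.293j - 0.71k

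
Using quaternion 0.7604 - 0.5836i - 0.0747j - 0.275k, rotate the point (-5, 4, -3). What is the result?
(-2.788, -0.46, -6.482)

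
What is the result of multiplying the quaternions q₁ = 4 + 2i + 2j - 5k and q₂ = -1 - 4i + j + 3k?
17 - 7i + 16j + 27k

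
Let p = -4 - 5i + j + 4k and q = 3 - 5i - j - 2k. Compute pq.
-28 + 7i - 23j + 30k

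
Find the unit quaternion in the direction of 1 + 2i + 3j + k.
0.2582 + 0.5164i + 0.7746j + 0.2582k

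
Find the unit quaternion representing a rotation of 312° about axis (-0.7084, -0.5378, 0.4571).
-0.9135 - 0.2881i - 0.2187j + 0.1859k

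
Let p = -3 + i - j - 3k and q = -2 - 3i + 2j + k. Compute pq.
14 + 12i + 4j + 2k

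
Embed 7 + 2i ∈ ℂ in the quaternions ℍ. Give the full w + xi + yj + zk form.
7 + 2i + 0j + 0k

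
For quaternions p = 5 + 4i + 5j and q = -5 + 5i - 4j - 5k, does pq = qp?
No: pq = -25 - 20i - 25j - 66k ≠ -25 + 30i - 65j + 16k = qp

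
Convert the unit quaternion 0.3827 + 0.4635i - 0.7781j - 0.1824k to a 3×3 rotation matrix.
[[-0.2774, -0.5817, -0.7646], [-0.8609, 0.5038, -0.0709], [0.4265, 0.6386, -0.6405]]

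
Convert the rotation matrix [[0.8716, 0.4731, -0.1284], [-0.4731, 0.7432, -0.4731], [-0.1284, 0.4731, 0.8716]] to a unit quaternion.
0.9336 + 0.2534i - 0.2534k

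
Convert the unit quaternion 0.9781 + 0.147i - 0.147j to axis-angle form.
axis = (√2/2, -√2/2, 0), θ = 24°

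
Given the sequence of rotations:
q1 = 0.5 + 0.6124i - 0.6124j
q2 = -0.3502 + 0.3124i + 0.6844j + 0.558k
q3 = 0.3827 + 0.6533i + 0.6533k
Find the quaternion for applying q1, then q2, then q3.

q2 · q1 = 0.0527 + 0.2835i + 0.8984j - 0.3314k
q3 · q2 · q1 = 0.0515 - 0.444i + 0.7455j + 0.4945k
0.0515 - 0.444i + 0.7455j + 0.4945k


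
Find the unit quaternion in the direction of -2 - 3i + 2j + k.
-0.4714 - 0.7071i + 0.4714j + 0.2357k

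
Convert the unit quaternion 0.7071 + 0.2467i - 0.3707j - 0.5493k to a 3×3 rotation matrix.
[[0.1217, 0.5939, -0.7953], [-0.9597, 0.2748, 0.0584], [0.2532, 0.7561, 0.6034]]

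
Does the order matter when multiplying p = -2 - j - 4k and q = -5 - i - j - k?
Yes: pq = 5 - i + 11j + 21k ≠ 5 + 5i + 3j + 23k = qp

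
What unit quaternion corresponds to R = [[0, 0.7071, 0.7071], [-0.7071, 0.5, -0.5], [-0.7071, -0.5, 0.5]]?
0.7071 + 0.5j - 0.5k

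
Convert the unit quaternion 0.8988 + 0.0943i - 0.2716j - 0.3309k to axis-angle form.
axis = (0.2151, -0.6196, -0.7549), θ = 52°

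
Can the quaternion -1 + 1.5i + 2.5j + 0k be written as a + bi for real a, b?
No. The quaternion -1 + 1.5i + 2.5j has j-coefficient y = 2.5 and k-coefficient z = 0, not both zero, so it does not lie in the complex subalgebra spanned by 1 and i.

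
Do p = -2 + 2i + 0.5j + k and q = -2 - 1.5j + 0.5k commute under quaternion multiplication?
No: pq = 4.25 - 2.25i + j - 6k ≠ 4.25 - 5.75i + 3j = qp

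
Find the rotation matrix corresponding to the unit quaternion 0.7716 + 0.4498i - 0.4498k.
[[0.5954, 0.6941, -0.4046], [-0.6941, 0.1907, -0.6941], [-0.4046, 0.6941, 0.5954]]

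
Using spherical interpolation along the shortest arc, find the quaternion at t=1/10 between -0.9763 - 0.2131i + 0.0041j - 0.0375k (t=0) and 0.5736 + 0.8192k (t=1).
-0.9716 - 0.1975i + 0.0038j - 0.1299k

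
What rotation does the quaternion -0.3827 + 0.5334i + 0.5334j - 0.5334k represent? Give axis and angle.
axis = (√3/3, √3/3, -√3/3), θ = 5π/4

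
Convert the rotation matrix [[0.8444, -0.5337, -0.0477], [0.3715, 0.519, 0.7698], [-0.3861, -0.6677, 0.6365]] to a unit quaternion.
0.866 - 0.415i + 0.0977j + 0.2613k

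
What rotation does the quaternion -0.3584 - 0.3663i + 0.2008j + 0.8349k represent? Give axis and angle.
axis = (-0.3924, 0.2151, 0.8943), θ = 222°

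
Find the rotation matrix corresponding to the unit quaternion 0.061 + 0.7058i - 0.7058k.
[[0.0037, 0.0861, -0.9963], [-0.0861, -0.9926, -0.0861], [-0.9963, 0.0861, 0.0037]]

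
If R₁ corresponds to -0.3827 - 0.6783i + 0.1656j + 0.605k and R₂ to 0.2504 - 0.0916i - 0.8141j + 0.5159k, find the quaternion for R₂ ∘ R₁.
-0.3353 - 0.7128i + 0.0585j - 0.6133k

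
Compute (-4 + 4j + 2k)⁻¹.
-0.1111 - 0.1111j - 0.0556k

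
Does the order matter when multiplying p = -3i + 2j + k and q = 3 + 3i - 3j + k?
Yes: pq = 14 - 4i + 12j + 6k ≠ 14 - 14i = qp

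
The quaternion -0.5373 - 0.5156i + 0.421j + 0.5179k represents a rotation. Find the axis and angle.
axis = (-0.6113, 0.4992, 0.6141), θ = 245°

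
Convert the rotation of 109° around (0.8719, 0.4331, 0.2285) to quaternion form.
0.5807 + 0.7098i + 0.3526j + 0.186k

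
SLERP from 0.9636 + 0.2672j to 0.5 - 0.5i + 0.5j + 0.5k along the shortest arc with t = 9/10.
0.5734 - 0.4625i + 0.4933j + 0.4625k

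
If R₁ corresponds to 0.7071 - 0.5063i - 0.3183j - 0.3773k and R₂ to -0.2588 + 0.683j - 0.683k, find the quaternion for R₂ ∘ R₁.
-0.2233 - 0.3441i + 0.9111j - 0.0395k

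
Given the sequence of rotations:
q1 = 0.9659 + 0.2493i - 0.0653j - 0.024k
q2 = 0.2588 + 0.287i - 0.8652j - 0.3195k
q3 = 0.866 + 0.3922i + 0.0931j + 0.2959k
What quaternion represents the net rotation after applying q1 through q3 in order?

q2 · q1 = 0.1143 + 0.3416i - 0.9254j - 0.1179k
q3 · q2 · q1 = 0.086 + 0.6035i - 0.6434j - 0.463k
0.086 + 0.6035i - 0.6434j - 0.463k


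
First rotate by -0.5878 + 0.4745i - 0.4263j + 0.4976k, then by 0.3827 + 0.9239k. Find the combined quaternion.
-0.6847 + 0.5754i + 0.2752j - 0.3526k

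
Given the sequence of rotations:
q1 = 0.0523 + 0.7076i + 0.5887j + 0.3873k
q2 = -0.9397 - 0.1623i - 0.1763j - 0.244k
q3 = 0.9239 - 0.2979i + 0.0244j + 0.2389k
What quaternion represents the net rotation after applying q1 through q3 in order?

q2 · q1 = 0.264 - 0.5981i - 0.6722j - 0.3475k
q3 · q2 · q1 = 0.1652 - 0.4791i - 0.861j - 0.0431k
0.1652 - 0.4791i - 0.861j - 0.0431k


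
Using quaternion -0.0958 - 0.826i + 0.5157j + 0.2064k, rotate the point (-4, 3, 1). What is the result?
(-4.409, 2.271, 1.186)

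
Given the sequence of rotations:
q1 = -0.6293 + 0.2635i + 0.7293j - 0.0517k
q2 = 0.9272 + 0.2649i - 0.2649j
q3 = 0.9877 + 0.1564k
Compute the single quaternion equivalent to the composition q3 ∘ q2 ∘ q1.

q2 · q1 = -0.4601 + 0.0913i + 0.8566j + 0.2151k
q3 · q2 · q1 = -0.4881 - 0.0438i + 0.8603j + 0.1405k
-0.4881 - 0.0438i + 0.8603j + 0.1405k


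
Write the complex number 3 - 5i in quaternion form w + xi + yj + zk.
3 - 5i + 0j + 0k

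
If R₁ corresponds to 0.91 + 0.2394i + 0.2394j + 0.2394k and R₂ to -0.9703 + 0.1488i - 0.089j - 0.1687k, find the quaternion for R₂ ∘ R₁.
-0.8569 - 0.0778i - 0.3893j - 0.3289k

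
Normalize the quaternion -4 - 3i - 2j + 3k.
-0.6489 - 0.4867i - 0.3244j + 0.4867k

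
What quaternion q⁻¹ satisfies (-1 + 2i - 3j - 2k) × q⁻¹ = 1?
-0.0556 - 0.1111i + 0.1667j + 0.1111k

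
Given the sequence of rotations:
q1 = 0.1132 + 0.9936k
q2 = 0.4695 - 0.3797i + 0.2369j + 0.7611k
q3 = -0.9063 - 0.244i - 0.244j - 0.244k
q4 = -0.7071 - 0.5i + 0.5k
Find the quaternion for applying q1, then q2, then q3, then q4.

q2 · q1 = -0.7031 + 0.1924i + 0.4041j + 0.5527k
q3 · q2 · q1 = 0.9176 - 0.0391i - 0.1068j - 0.381k
q4 · q3 · q2 · q1 = -0.4779 - 0.3778i - 0.1345j + 0.7816k
-0.4779 - 0.3778i - 0.1345j + 0.7816k


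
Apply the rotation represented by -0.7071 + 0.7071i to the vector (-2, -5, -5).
(-2, -5, 5)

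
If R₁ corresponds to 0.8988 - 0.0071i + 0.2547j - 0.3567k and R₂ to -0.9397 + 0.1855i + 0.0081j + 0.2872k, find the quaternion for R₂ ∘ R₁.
-0.7429 + 0.0974i - 0.1679j + 0.6406k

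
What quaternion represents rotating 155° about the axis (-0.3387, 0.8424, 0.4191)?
0.2164 - 0.3307i + 0.8224j + 0.4092k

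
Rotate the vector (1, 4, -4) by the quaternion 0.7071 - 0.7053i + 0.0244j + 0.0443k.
(0.719, -3.965, -4.094)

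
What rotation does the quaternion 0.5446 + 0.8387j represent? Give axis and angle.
axis = (0, 1, 0), θ = 114°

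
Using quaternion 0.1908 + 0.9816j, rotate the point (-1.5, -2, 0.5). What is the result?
(1.578, -2, 0.098)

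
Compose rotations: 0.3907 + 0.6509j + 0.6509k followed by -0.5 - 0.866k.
0.3683 + 0.5637i - 0.3255j - 0.6638k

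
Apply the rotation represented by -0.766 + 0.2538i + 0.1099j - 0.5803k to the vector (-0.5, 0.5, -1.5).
(0.127, -0.765, -1.466)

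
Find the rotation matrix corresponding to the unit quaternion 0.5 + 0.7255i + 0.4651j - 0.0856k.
[[0.5527, 0.7605, 0.3409], [0.5893, -0.0674, -0.8051], [-0.5893, 0.6459, -0.4853]]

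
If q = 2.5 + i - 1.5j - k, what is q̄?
2.5 - i + 1.5j + k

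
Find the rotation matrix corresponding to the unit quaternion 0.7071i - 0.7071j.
[[0, -1, 0], [-1, 0, 0], [0, 0, -1]]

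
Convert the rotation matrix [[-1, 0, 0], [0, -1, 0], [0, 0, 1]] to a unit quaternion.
k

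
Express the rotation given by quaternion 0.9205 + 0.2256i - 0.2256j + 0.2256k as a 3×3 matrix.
[[0.7964, -0.5171, -0.3135], [0.3135, 0.7964, -0.5171], [0.5171, 0.3135, 0.7964]]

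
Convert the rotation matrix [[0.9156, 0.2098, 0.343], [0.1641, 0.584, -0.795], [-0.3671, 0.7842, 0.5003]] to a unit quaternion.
0.866 + 0.4559i + 0.205j - 0.0132k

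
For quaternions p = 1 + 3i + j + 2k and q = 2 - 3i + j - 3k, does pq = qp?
No: pq = 16 - 2i + 6j + 7k ≠ 16 + 8i - 5k = qp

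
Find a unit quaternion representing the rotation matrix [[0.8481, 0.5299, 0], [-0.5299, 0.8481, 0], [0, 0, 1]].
0.9613 - 0.2756k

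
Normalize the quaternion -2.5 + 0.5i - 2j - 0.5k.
-0.7625 + 0.1525i - 0.61j - 0.1525k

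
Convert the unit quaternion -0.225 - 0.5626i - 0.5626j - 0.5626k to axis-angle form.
axis = (-√3/3, -√3/3, -√3/3), θ = 206°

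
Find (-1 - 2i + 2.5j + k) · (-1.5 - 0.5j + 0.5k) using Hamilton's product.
2.25 + 4.75i - 2.25j - k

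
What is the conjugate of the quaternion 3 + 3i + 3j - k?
3 - 3i - 3j + k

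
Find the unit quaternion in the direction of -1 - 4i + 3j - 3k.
-0.169 - 0.6761i + 0.5071j - 0.5071k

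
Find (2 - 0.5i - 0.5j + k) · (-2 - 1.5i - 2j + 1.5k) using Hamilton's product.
-7.25 - 0.75i - 3.75j + 1.25k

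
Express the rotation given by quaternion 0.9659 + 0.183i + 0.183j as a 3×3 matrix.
[[0.933, 0.067, 0.3535], [0.067, 0.933, -0.3535], [-0.3535, 0.3535, 0.866]]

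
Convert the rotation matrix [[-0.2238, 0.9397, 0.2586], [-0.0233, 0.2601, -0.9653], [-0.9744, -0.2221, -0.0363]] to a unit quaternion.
0.5 + 0.3716i + 0.6165j - 0.4815k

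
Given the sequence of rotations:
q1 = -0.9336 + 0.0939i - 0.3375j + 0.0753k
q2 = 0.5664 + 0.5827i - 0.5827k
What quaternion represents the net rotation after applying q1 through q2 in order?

q2 · q1 = -0.5396 - 0.6875i - 0.2898j + 0.39k
-0.5396 - 0.6875i - 0.2898j + 0.39k


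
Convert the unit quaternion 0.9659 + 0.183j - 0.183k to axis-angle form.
axis = (0, √2/2, -√2/2), θ = π/6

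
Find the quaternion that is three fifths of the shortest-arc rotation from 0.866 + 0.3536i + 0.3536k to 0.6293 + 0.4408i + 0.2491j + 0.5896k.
0.7406 + 0.4149i + 0.1525j + 0.506k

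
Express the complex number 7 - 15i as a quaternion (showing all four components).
7 - 15i + 0j + 0k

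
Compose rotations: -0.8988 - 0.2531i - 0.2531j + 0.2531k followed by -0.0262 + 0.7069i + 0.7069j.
0.3814 - 0.4498i - 0.8076j - 0.0066k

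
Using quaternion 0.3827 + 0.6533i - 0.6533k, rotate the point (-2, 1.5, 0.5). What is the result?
(0.03, -0.311, 2.53)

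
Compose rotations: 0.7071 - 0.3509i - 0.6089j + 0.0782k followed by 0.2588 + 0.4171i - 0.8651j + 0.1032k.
-0.2055 + 0.1993i - 0.8381j - 0.4643k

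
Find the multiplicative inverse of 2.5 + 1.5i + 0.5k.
0.2857 - 0.1714i - 0.0571k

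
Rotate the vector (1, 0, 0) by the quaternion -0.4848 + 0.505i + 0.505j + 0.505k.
(-0.02, 0.02, 1)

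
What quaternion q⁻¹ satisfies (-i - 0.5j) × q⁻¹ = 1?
0.8i + 0.4j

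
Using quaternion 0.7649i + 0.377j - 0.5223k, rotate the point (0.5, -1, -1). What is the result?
(0.307, 1.398, 0.449)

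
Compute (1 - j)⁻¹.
0.5 + 0.5j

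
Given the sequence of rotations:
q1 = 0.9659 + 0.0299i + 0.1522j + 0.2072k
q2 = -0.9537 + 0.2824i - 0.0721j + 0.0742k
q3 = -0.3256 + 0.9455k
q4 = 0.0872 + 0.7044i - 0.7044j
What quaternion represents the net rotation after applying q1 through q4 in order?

q2 · q1 = -0.934 + 0.218i - 0.2711j - 0.0808k
q3 · q2 · q1 = 0.3805 + 0.1853i + 0.2944j - 0.8568k
q4 · q3 · q2 · q1 = 0.11 + 0.8877i + 0.3612j + 0.2632k
0.11 + 0.8877i + 0.3612j + 0.2632k


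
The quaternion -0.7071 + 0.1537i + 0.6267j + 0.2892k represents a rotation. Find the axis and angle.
axis = (0.2174, 0.8863, 0.409), θ = 3π/2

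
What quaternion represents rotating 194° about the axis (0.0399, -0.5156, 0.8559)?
-0.1219 + 0.0396i - 0.5118j + 0.8495k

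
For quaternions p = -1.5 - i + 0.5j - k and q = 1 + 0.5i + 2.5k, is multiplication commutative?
No: pq = 1.5 - 0.5i + 2.5j - 5k ≠ 1.5 - 3i - 1.5j - 4.5k = qp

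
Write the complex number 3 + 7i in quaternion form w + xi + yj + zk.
3 + 7i + 0j + 0k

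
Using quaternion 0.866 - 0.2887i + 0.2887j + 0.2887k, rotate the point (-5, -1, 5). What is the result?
(-1, 1, 7)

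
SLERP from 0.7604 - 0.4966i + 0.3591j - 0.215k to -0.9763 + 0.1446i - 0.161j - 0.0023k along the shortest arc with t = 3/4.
0.9447 - 0.24i + 0.2167j - 0.0543k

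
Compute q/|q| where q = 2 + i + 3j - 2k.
0.4714 + 0.2357i + 0.7071j - 0.4714k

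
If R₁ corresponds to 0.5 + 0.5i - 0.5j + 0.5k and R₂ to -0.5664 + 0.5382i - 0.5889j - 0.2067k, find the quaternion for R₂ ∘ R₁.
-0.7434 - 0.4119i - 0.3837j - 0.3612k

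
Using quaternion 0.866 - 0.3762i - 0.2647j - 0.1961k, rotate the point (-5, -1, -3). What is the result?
(-3.521, -2.204, -4.213)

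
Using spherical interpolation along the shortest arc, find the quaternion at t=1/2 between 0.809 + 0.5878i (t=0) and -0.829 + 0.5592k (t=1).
0.8961 + 0.3216i - 0.3059k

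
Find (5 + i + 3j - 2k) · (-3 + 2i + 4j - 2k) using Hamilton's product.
-33 + 9i + 9j - 6k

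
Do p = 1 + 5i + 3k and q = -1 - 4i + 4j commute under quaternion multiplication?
No: pq = 19 - 21i - 8j + 17k ≠ 19 + 3i + 16j - 23k = qp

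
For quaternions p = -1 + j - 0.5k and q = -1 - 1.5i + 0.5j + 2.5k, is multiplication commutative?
No: pq = 1.75 + 4.25i - 0.75j - 0.5k ≠ 1.75 - 1.25i - 2.25j - 3.5k = qp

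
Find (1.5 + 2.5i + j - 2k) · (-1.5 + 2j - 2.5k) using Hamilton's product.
-9.25 - 2.25i + 7.75j + 4.25k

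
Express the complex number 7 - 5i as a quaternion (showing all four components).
7 - 5i + 0j + 0k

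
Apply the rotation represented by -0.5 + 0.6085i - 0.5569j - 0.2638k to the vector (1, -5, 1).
(5.184, -0.113, 0.335)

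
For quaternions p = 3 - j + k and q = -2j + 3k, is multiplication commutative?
No: pq = -5 - i - 6j + 9k ≠ -5 + i - 6j + 9k = qp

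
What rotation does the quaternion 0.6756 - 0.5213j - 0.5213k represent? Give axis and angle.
axis = (0, -√2/2, -√2/2), θ = 95°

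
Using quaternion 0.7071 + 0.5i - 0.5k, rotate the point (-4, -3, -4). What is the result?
(-2.121, 5.657, -2.121)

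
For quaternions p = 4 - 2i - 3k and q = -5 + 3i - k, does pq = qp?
No: pq = -17 + 22i - 11j + 11k ≠ -17 + 22i + 11j + 11k = qp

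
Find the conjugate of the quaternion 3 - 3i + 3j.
3 + 3i - 3j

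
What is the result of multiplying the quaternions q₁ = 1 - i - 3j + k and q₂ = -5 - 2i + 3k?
-10 - 6i + 16j - 8k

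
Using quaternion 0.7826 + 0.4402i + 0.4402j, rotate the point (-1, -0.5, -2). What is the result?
(-2.184, 0.684, -0.105)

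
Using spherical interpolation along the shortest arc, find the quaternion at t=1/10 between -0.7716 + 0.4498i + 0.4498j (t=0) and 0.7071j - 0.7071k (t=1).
-0.7334 + 0.4275i + 0.5203j - 0.0928k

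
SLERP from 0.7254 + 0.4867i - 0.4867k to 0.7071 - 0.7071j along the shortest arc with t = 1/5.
0.79 + 0.4168i - 0.1688j - 0.4168k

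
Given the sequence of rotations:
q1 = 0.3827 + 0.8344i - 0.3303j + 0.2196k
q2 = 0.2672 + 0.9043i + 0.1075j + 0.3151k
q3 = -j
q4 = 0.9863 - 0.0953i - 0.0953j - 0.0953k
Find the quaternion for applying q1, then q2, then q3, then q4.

q2 · q1 = -0.686 + 0.6967i + 0.0172j - 0.2091k
q3 · q2 · q1 = 0.0172 + 0.2091i + 0.686j + 0.6967k
q4 · q3 · q2 · q1 = 0.1687 + 0.2036i + 0.7214j + 0.6401k
0.1687 + 0.2036i + 0.7214j + 0.6401k


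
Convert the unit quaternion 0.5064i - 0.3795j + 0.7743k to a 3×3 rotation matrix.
[[-0.4871, -0.3844, 0.7842], [-0.3844, -0.712, -0.5877], [0.7842, -0.5877, 0.1991]]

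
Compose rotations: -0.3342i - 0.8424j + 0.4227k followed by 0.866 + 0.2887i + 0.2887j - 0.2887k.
0.4617 - 0.4106i - 0.7551j + 0.2193k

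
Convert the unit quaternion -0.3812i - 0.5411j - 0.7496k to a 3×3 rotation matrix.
[[-0.7094, 0.4125, 0.5715], [0.4125, -0.4144, 0.8112], [0.5715, 0.8112, 0.1238]]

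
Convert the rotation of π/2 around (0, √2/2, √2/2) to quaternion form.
0.7071 + 0.5j + 0.5k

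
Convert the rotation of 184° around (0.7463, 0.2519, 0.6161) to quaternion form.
-0.0349 + 0.7458i + 0.2517j + 0.6157k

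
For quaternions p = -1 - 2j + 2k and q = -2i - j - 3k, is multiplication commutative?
No: pq = 4 + 10i - 3j - k ≠ 4 - 6i + 5j + 7k = qp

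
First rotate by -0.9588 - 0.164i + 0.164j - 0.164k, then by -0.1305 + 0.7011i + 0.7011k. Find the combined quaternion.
0.3551 - 0.7658i - 0.0214j - 0.5358k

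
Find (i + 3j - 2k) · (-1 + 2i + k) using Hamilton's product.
2i - 8j - 4k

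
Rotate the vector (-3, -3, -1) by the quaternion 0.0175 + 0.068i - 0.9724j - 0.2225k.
(3.408, -2.685, -0.416)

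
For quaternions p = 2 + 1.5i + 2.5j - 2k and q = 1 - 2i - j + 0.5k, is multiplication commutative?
No: pq = 8.5 - 3.25i + 3.75j + 2.5k ≠ 8.5 - 1.75i - 2.75j - 4.5k = qp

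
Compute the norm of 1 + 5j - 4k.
√42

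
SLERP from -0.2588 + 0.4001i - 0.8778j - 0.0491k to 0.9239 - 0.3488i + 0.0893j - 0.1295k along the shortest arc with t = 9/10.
-0.8988 + 0.3766i - 0.1921j + 0.1155k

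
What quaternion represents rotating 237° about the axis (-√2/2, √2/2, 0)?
-0.4772 - 0.6214i + 0.6214j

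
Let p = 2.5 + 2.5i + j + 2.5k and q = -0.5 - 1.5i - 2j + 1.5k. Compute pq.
0.75 + 1.5i - 13j - k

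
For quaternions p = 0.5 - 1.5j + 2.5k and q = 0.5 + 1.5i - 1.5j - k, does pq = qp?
No: pq = 0.5 + 6i + 2.25j + 3k ≠ 0.5 - 4.5i - 5.25j - 1.5k = qp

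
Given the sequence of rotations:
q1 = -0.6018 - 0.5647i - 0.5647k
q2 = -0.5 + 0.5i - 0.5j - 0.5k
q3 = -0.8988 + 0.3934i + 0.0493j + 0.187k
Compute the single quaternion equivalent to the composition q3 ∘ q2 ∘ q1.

q2 · q1 = 0.3009 + 0.2638i + 0.8656j + 0.3009k
q3 · q2 · q1 = -0.4732 - 0.2658i - 0.8322j + 0.1133k
-0.4732 - 0.2658i - 0.8322j + 0.1133k


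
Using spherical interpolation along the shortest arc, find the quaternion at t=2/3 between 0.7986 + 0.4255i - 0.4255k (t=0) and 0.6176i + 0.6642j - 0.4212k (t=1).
0.3228 + 0.6372i + 0.5004j - 0.4893k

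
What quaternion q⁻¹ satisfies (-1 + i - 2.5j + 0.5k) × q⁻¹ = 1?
-0.1176 - 0.1176i + 0.2941j - 0.0588k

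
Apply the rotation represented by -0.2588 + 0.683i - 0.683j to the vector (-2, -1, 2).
(1.506, 2.506, -0.671)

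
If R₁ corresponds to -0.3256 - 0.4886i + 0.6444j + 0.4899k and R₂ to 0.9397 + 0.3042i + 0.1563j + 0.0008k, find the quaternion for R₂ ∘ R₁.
-0.2584 - 0.4821i + 0.4052j + 0.7325k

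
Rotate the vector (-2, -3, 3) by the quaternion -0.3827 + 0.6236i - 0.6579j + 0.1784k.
(4.089, 2.166, 0.768)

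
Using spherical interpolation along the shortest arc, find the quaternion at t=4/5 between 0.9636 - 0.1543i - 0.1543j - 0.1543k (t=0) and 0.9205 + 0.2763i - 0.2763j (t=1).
0.9468 + 0.1921i - 0.2562j - 0.032k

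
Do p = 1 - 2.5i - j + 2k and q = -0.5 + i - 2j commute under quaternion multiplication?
No: pq = 6.25i + 0.5j + 5k ≠ -1.75i - 3.5j - 7k = qp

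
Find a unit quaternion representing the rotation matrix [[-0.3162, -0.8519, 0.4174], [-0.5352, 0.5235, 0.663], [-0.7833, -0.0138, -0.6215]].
0.3827 - 0.4421i + 0.7844j + 0.2069k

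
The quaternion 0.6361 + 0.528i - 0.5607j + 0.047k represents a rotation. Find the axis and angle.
axis = (0.6843, -0.7267, 0.0609), θ = 101°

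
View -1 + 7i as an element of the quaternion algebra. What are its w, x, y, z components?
-1 + 7i + 0j + 0k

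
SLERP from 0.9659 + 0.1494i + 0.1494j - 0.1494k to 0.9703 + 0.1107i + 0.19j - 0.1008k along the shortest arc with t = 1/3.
0.968 + 0.1366i + 0.163j - 0.1333k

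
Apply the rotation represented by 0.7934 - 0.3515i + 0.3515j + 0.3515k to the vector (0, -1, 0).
(0.805, -0.506, 0.311)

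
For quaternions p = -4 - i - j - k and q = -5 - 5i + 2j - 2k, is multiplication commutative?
No: pq = 15 + 29i + 6k ≠ 15 + 21i - 6j + 20k = qp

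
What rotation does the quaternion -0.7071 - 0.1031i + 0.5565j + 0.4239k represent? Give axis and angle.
axis = (-0.1458, 0.787, 0.5995), θ = 3π/2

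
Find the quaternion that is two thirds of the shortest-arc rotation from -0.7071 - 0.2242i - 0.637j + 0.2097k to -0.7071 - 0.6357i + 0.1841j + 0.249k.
-0.7861 - 0.549i - 0.1102j + 0.2618k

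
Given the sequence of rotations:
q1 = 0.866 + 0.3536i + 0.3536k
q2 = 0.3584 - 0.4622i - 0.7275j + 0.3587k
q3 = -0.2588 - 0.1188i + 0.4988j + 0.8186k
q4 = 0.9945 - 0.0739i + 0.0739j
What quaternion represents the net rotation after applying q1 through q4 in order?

q2 · q1 = 0.347 - 0.5308i - 0.3397j + 0.6946k
q3 · q2 · q1 = -0.552 + 0.7207i - 0.091j + 0.4094k
q4 · q3 · q2 · q1 = -0.489 + 0.7878i - 0.101j + 0.3606k
-0.489 + 0.7878i - 0.101j + 0.3606k


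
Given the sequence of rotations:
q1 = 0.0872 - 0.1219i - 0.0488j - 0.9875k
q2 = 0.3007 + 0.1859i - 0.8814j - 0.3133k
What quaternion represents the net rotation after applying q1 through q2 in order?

q2 · q1 = -0.3035 + 0.8346i + 0.1302j - 0.4408k
-0.3035 + 0.8346i + 0.1302j - 0.4408k


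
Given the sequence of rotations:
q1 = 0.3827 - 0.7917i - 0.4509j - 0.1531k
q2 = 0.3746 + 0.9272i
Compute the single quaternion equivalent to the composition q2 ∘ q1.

q2 · q1 = 0.8774 + 0.0583i - 0.027j - 0.4754k
0.8774 + 0.0583i - 0.027j - 0.4754k


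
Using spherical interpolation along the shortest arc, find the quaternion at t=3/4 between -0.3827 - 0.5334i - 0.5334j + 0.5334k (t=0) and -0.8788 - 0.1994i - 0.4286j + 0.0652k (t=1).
-0.7962 - 0.3039i - 0.484j + 0.1985k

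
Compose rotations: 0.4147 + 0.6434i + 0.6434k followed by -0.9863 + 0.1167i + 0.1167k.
-0.5592 - 0.5862i - 0.5862k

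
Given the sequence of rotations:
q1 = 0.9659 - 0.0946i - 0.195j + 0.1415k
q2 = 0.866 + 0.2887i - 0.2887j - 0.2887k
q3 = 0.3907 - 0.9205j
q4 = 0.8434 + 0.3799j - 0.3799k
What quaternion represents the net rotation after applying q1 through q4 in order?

q2 · q1 = 0.8483 + 0.0998i - 0.4613j - 0.2399k
q3 · q2 · q1 = -0.0932 + 0.2598i - 0.9611j - 0.0019k
q4 · q3 · q2 · q1 = 0.2858 - 0.1467i - 0.9447j - 0.0649k
0.2858 - 0.1467i - 0.9447j - 0.0649k


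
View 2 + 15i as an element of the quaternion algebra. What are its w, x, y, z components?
2 + 15i + 0j + 0k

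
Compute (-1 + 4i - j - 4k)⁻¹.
-0.0294 - 0.1176i + 0.0294j + 0.1176k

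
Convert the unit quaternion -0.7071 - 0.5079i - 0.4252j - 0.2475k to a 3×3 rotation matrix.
[[0.5159, 0.0819, 0.8527], [0.7819, 0.3616, -0.5078], [-0.3499, 0.9287, 0.1225]]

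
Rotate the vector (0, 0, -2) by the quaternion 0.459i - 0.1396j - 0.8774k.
(1.611, -0.49, -1.079)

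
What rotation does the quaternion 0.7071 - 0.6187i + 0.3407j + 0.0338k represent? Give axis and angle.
axis = (-0.875, 0.4818, 0.0478), θ = π/2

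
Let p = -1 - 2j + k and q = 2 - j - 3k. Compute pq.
-1 + 7i - 3j + 5k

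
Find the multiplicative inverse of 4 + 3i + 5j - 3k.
0.0678 - 0.0508i - 0.0847j + 0.0508k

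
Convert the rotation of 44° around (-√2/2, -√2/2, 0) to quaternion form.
0.9272 - 0.2649i - 0.2649j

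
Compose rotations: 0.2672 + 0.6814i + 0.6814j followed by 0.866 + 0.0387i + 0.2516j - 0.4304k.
0.0336 + 0.8937i + 0.364j - 0.2601k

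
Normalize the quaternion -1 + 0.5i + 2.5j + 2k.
-0.2949 + 0.1474i + 0.7372j + 0.5898k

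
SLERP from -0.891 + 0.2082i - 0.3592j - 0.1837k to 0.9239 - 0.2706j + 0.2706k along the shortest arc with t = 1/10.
-0.9141 + 0.1903i - 0.299j - 0.1971k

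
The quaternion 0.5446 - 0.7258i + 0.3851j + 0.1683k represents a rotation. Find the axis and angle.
axis = (-0.8654, 0.4592, 0.2007), θ = 114°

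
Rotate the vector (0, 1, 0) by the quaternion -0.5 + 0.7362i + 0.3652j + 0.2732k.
(0.811, -0.233, -0.537)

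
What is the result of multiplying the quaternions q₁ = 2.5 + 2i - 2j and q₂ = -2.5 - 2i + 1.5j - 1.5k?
0.75 - 7i + 11.75j - 4.75k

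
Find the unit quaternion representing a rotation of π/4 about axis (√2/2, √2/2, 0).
0.9239 + 0.2706i + 0.2706j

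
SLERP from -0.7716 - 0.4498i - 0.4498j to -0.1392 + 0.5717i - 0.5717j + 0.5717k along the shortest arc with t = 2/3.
-0.4796 + 0.2641i - 0.6881j + 0.4761k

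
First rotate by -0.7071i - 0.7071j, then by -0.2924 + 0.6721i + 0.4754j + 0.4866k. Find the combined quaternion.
0.8114 + 0.5508i - 0.1373j - 0.1391k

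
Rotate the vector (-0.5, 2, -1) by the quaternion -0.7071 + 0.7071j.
(1, 2, -0.5)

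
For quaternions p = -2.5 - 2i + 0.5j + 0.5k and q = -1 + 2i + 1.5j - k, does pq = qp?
No: pq = 6.25 - 4.25i - 5.25j - 2k ≠ 6.25 - 1.75i - 3.25j + 6k = qp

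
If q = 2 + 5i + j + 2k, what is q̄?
2 - 5i - j - 2k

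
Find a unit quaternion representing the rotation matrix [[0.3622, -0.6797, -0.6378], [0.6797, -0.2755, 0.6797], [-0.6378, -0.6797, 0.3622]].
0.6019 - 0.5647i + 0.5647k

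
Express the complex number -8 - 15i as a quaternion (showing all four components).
-8 - 15i + 0j + 0k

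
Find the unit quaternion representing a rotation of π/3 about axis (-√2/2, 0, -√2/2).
0.866 - 0.3536i - 0.3536k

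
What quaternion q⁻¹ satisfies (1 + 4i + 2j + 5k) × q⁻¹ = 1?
0.0217 - 0.087i - 0.0435j - 0.1087k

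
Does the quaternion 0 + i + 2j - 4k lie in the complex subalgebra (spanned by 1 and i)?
No. The quaternion i + 2j - 4k has j-coefficient y = 2 and k-coefficient z = -4, not both zero, so it does not lie in the complex subalgebra spanned by 1 and i.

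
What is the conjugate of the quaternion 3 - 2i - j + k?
3 + 2i + j - k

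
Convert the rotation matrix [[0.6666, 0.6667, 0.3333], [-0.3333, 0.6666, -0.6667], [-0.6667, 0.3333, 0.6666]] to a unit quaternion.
0.866 + 0.2887i + 0.2887j - 0.2887k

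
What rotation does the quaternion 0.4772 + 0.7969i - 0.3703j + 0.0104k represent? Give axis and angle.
axis = (0.9068, -0.4214, 0.0118), θ = 123°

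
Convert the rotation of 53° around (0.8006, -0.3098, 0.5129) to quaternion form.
0.8949 + 0.3572i - 0.1382j + 0.2289k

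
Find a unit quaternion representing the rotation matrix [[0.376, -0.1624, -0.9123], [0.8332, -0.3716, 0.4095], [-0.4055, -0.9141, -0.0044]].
0.5 - 0.6618i - 0.2534j + 0.4978k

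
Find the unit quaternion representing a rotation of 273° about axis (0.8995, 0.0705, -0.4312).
-0.7254 + 0.6192i + 0.0485j - 0.2968k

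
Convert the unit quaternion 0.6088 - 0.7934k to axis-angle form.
axis = (0, 0, -1), θ = 105°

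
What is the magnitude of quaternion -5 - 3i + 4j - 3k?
√59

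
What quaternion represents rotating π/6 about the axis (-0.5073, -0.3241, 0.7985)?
0.9659 - 0.1313i - 0.0839j + 0.2067k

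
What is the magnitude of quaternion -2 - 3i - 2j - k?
√18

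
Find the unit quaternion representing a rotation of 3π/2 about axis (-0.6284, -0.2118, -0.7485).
-0.7071 - 0.4443i - 0.1498j - 0.5293k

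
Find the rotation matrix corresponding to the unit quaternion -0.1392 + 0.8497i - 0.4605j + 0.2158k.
[[0.4827, -0.7225, 0.4949], [-0.8427, -0.5371, 0.0378], [0.2385, -0.4353, -0.8681]]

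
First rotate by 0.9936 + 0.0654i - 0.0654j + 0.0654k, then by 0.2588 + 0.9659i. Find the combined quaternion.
0.194 + 0.9766i - 0.0801j - 0.0462k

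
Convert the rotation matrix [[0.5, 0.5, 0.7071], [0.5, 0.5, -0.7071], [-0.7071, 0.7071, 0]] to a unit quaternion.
0.7071 + 0.5i + 0.5j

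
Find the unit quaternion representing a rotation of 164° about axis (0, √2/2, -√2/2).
0.1392 + 0.7002j - 0.7002k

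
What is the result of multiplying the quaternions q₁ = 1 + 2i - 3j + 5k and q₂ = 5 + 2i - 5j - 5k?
11 + 52i + 16k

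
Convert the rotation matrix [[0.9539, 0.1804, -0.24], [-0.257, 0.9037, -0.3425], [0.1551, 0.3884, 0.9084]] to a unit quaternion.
0.9703 + 0.1883i - 0.1018j - 0.1127k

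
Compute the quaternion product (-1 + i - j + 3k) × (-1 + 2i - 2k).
5 - i + 9j + k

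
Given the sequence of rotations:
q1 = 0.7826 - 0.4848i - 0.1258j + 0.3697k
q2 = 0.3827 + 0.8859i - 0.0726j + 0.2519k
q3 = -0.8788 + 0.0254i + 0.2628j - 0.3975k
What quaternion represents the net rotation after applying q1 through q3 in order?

q2 · q1 = 0.6267 + 0.5126i - 0.5546j + 0.192k
q3 · q2 · q1 = -0.3417 - 0.6046i + 0.4434j - 0.5666k
-0.3417 - 0.6046i + 0.4434j - 0.5666k


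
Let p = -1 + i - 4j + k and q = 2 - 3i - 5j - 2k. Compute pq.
-17 + 18i - 4j - 13k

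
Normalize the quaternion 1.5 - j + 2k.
0.5571 - 0.3714j + 0.7428k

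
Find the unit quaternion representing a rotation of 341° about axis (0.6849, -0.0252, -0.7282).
-0.9863 + 0.113i - 0.0042j - 0.1202k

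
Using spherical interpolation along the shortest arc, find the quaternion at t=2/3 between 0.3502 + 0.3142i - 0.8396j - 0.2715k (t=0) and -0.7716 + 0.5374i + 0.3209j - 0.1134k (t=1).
0.7453 - 0.2837i - 0.6027j - 0.0267k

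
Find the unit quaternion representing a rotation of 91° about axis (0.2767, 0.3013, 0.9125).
0.7009 + 0.1974i + 0.2149j + 0.6508k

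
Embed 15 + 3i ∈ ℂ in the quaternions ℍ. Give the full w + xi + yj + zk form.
15 + 3i + 0j + 0k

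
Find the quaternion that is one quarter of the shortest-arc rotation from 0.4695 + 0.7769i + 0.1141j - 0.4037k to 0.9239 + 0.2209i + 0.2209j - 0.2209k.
0.6218 + 0.6697i + 0.1501j - 0.3772k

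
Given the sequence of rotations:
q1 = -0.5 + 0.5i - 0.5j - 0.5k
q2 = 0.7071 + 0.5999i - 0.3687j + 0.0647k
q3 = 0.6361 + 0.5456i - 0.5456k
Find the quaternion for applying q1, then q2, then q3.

q2 · q1 = -0.8055 + 0.2703i + 0.1631j - 0.5015k
q3 · q2 · q1 = -0.9335 - 0.1786i + 0.2299j + 0.2095k
-0.9335 - 0.1786i + 0.2299j + 0.2095k


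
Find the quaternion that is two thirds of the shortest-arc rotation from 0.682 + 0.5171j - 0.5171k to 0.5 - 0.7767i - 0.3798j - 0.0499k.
0.719 - 0.6333i - 0.0736j - 0.2767k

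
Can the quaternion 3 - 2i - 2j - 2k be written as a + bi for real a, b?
No. The quaternion 3 - 2i - 2j - 2k has j-coefficient y = -2 and k-coefficient z = -2, not both zero, so it does not lie in the complex subalgebra spanned by 1 and i.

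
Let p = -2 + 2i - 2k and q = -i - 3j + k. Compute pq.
4 - 4i + 6j - 8k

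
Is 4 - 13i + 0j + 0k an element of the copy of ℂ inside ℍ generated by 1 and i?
Yes. The quaternion 4 - 13i has j- and k-coefficients y = z = 0, so it lies in the complex subalgebra spanned by 1 and i.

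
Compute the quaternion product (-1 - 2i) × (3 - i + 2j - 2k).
-5 - 5i - 6j - 2k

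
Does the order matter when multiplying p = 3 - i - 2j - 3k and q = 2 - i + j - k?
Yes: pq = 4 + j - 12k ≠ 4 - 10i - 3j - 6k = qp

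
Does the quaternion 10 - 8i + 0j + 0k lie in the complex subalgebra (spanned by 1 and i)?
Yes. The quaternion 10 - 8i has j- and k-coefficients y = z = 0, so it lies in the complex subalgebra spanned by 1 and i.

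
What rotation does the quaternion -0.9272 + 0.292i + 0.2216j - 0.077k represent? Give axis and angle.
axis = (0.7796, 0.5916, -0.2056), θ = 316°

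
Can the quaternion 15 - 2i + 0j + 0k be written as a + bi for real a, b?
Yes. The quaternion 15 - 2i has j- and k-coefficients y = z = 0, so it lies in the complex subalgebra spanned by 1 and i.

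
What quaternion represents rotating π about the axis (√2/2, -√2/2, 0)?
0.7071i - 0.7071j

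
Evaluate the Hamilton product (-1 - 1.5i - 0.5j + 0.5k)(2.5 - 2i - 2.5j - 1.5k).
-6 + 0.25i - 2j + 5.5k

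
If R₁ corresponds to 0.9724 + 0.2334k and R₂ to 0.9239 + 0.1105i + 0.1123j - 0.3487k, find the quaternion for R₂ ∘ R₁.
0.9798 + 0.1337i + 0.0834j - 0.1234k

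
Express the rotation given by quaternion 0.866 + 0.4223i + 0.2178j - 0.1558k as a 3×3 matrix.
[[0.8566, 0.4538, 0.2456], [-0.0859, 0.5948, -0.7993], [-0.5088, 0.6636, 0.5485]]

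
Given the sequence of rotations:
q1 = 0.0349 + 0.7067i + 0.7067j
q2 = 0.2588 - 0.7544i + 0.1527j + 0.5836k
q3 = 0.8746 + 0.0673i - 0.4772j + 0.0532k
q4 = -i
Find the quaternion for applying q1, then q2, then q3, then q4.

q2 · q1 = 0.4343 - 0.2559i + 0.6007j - 0.6207k
q3 · q2 · q1 = 0.7167 + 0.0697i + 0.3463j - 0.6014k
q4 · q3 · q2 · q1 = 0.0697 - 0.7167i - 0.6014j - 0.3463k
0.0697 - 0.7167i - 0.6014j - 0.3463k


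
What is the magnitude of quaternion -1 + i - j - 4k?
√19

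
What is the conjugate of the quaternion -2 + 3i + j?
-2 - 3i - j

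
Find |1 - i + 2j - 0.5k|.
2.5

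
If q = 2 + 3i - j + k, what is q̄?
2 - 3i + j - k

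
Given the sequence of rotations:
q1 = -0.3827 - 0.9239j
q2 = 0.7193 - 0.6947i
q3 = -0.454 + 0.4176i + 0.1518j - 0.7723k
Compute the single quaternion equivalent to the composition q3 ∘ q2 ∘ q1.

q2 · q1 = -0.2753 + 0.2659i - 0.6646j + 0.6418k
q3 · q2 · q1 = 0.6105 - 0.6515i - 0.2134j - 0.3967k
0.6105 - 0.6515i - 0.2134j - 0.3967k


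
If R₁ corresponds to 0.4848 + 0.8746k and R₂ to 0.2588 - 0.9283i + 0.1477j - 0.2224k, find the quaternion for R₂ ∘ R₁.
0.32 - 0.3209i + 0.8835j + 0.1185k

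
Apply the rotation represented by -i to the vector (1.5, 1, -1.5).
(1.5, -1, 1.5)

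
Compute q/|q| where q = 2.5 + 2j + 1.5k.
0.7071 + 0.5657j + 0.4243k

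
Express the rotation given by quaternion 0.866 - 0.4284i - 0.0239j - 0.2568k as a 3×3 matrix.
[[0.867, 0.4653, 0.1786], [-0.4243, 0.5011, 0.7543], [0.2614, -0.7297, 0.6318]]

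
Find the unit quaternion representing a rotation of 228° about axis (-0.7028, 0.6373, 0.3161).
-0.4067 - 0.642i + 0.5822j + 0.2888k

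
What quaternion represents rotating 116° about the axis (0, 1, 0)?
0.5299 + 0.848j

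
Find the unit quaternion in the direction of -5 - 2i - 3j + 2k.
-0.7715 - 0.3086i - 0.4629j + 0.3086k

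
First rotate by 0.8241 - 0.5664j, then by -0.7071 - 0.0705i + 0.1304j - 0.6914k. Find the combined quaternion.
-0.5089 - 0.4497i + 0.508j - 0.5299k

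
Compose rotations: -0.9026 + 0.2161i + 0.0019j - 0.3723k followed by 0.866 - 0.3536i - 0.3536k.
-0.8369 + 0.507i - 0.2064j - 0.0039k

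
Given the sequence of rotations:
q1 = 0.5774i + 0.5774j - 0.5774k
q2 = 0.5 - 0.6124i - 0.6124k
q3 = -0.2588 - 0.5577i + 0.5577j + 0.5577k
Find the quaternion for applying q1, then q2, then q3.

q2 · q1 = 0.6423i - 0.4185j - 0.6423k
q3 · q2 · q1 = 0.9498 - 0.291i + 0.1083j + 0.0414k
0.9498 - 0.291i + 0.1083j + 0.0414k


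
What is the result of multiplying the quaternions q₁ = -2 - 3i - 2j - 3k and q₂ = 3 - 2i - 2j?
-16 - 11i + 4j - 7k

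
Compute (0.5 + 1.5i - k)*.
0.5 - 1.5i + k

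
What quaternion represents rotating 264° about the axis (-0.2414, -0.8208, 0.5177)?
-0.6691 - 0.1794i - 0.61j + 0.3847k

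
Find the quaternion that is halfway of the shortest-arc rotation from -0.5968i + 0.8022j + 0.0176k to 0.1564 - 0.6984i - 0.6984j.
-0.1034 + 0.0672i + 0.9923j + 0.0116k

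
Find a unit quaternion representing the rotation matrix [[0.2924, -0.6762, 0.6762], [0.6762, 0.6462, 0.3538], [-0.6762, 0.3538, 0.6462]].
0.8039 + 0.4206j + 0.4206k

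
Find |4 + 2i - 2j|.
√24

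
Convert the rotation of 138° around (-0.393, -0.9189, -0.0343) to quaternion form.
0.3584 - 0.3669i - 0.8579j - 0.032k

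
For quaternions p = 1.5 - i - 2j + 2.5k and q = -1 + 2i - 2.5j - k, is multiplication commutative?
No: pq = -2 + 12.25i + 2.25j + 2.5k ≠ -2 - 4.25i - 5.75j - 10.5k = qp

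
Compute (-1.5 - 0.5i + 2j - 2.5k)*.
-1.5 + 0.5i - 2j + 2.5k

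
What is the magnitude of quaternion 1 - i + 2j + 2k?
√10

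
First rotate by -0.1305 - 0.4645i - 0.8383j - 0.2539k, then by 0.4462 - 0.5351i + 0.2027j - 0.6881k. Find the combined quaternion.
-0.3116 - 0.7657i - 0.2167j + 0.5192k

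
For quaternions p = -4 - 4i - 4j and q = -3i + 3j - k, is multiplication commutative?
No: pq = 16i - 16j - 20k ≠ 8i - 8j + 28k = qp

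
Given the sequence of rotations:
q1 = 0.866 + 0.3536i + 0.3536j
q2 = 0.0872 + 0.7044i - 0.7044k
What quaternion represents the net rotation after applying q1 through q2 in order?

q2 · q1 = -0.1736 + 0.8899i - 0.2182j - 0.3609k
-0.1736 + 0.8899i - 0.2182j - 0.3609k


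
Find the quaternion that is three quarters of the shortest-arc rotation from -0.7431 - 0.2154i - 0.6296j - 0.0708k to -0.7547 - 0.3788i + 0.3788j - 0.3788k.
-0.8536 - 0.38i + 0.12j - 0.3355k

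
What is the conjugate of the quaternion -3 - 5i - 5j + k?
-3 + 5i + 5j - k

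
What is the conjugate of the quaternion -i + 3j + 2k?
i - 3j - 2k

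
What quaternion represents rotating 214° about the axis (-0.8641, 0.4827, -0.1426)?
-0.2924 - 0.8263i + 0.4616j - 0.1364k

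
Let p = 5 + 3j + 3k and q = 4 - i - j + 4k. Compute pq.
11 + 10i + 4j + 35k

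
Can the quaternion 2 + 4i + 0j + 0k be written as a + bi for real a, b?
Yes. The quaternion 2 + 4i has j- and k-coefficients y = z = 0, so it lies in the complex subalgebra spanned by 1 and i.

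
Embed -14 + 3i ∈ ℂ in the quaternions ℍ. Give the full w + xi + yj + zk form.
-14 + 3i + 0j + 0k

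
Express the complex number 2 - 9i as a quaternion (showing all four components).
2 - 9i + 0j + 0k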